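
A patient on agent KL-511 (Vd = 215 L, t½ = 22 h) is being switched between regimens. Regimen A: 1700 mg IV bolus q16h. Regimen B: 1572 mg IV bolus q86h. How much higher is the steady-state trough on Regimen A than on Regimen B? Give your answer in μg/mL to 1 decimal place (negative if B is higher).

11.5 μg/mL

Regimen A: f = (1/2)^(16/22) ≈ 0.6040; Cmin,ss = (1700/215)·f/(1−f) ≈ 12.060 μg/mL.
Regimen B: f = (1/2)^(86/22) ≈ 0.0666; Cmin,ss = (1572/215)·f/(1−f) ≈ 0.522 μg/mL.
Difference ≈ 12.060 − 0.522 ≈ 11.538 μg/mL.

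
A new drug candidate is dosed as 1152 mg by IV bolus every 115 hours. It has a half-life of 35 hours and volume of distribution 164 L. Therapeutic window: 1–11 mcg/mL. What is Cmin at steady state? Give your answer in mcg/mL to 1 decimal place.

0.8 mcg/mL

τ/t½ = 115/35 ≈ 3.2857, so fraction remaining f = (1/2)^(115/35) ≈ 0.1025.
Each bolus raises the concentration by D/Vd = 1152/164 ≈ 7.024 mcg/mL.
Steady-state trough Cmin,ss = C₀·f/(1−f) ≈ 7.024 × 0.1025/0.8975 ≈ 0.802 mcg/mL.
Trough 0.8 mcg/mL vs MEC 1 mcg/mL: subtherapeutic.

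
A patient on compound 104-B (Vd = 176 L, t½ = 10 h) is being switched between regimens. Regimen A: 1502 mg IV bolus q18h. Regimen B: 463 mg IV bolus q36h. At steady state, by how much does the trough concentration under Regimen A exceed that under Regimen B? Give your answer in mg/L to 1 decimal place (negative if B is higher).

3.2 mg/L

Regimen A: f = (1/2)^(18/10) ≈ 0.2872; Cmin,ss = (1502/176)·f/(1−f) ≈ 3.439 mg/L.
Regimen B: f = (1/2)^(36/10) ≈ 0.0825; Cmin,ss = (463/176)·f/(1−f) ≈ 0.237 mg/L.
Difference ≈ 3.439 − 0.237 ≈ 3.202 mg/L.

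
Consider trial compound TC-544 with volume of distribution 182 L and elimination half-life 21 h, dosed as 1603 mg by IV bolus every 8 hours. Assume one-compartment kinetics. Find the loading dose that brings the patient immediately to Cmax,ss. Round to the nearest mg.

f = (1/2)^(8/21) ≈ 0.767930; accumulation ratio R = 1/(1−f) ≈ 4.30904.
Loading dose to hit Cmax,ss on first dose: D_load = D_maint·R ≈ 1603 × 4.30904 ≈ 6907.39 mg.

6907 mg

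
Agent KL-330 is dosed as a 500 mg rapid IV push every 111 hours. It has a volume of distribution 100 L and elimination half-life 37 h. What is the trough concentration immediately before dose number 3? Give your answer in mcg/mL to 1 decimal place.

f = (1/2)^(τ/t½) = (1/2)^(111/37) ≈ 0.1250.
C₀ = D/Vd = 500/100 ≈ 5.000 mcg/mL.
Before the 3rd dose, 2 doses have been given. Superposition: Cmin = C₀·(f + f²).
≈ 5.000 × (0.1250 + 0.0156) ≈ 5.000 × 0.1406 ≈ 0.703 mcg/mL.

0.7 mcg/mL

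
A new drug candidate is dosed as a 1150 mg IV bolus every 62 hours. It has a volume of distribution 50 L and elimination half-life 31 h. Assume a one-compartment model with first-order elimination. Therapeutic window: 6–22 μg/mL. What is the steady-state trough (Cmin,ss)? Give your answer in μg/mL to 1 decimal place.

τ = 62 h = 2 half-lives, so f = (1/2)^2 = 0.25.
Accumulation ratio R = 1/(1 − f) = 1/0.75 = 4/3.
Single-dose peak C₀ = D/Vd = 1150/50 = 23 μg/mL.
Steady-state peak Cmax,ss = C₀·R = 23 × 4/3 ≈ 30.667 μg/mL.
Steady-state trough Cmin,ss = Cmax,ss·f ≈ 30.667 × 0.25 ≈ 7.667 μg/mL.
Trough 7.7 μg/mL vs MEC 6 μg/mL: adequate.

7.7 μg/mL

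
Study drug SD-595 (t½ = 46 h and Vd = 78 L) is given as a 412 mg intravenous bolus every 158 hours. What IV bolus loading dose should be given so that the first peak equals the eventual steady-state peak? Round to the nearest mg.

f = (1/2)^(158/46) ≈ 0.092476; accumulation ratio R = 1/(1−f) ≈ 1.10190.
Loading dose to hit Cmax,ss on first dose: D_load = D_maint·R ≈ 412 × 1.10190 ≈ 453.98 mg.

454 mg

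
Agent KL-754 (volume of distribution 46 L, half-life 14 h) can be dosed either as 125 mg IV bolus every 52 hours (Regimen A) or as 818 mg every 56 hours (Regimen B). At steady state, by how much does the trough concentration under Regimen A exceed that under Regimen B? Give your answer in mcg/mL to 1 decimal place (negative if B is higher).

-1.0 mcg/mL

Regimen A: f = (1/2)^(52/14) ≈ 0.0762; Cmin,ss = (125/46)·f/(1−f) ≈ 0.224 mcg/mL.
Regimen B: f = (1/2)^(56/14) ≈ 0.0625; Cmin,ss = (818/46)·f/(1−f) ≈ 1.186 mcg/mL.
Difference ≈ 0.224 − 1.186 ≈ -0.962 mcg/mL.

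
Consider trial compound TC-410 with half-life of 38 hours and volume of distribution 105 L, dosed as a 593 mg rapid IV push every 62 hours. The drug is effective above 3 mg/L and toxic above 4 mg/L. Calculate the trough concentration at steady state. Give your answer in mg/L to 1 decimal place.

k = ln2/t½ = ln2/38 ≈ 0.018241 h⁻¹; fraction remaining f = e^(−kτ) = e^(−0.018241×62) ≈ 0.3227.
Each bolus raises the concentration by D/Vd = 593/105 ≈ 5.648 mg/L.
Steady-state trough Cmin,ss = C₀·f/(1−f) ≈ 5.648 × 0.3227/0.6773 ≈ 2.691 mg/L.
Trough 2.7 mg/L vs MEC 3 mg/L: subtherapeutic.

2.7 mg/L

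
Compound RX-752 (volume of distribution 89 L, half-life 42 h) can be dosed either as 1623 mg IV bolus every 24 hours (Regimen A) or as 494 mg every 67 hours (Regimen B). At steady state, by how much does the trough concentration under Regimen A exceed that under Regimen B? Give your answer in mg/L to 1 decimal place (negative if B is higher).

Regimen A: f = (1/2)^(24/42) ≈ 0.6730; Cmin,ss = (1623/89)·f/(1−f) ≈ 37.531 mg/L.
Regimen B: f = (1/2)^(67/42) ≈ 0.3310; Cmin,ss = (494/89)·f/(1−f) ≈ 2.746 mg/L.
Difference ≈ 37.531 − 2.746 ≈ 34.785 mg/L.

34.8 mg/L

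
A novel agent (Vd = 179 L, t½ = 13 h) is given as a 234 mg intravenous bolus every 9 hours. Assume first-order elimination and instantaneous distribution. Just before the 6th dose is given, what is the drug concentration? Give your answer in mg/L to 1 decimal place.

f = (1/2)^(τ/t½) = (1/2)^(9/13) ≈ 0.6189.
C₀ = D/Vd = 234/179 ≈ 1.307 mg/L.
Before the 6th dose, 5 doses have been given. Superposition: Cmin = C₀·(f + f² + … + f^5).
≈ 1.307 × (0.6189 + 0.3830 + 0.2371 + 0.1467 + 0.0908) ≈ 1.307 × 1.4765 ≈ 1.930 mg/L.

1.9 mg/L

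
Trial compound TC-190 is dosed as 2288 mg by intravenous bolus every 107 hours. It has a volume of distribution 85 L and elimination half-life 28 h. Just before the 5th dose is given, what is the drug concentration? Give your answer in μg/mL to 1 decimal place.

2.0 μg/mL

f = (1/2)^(τ/t½) = (1/2)^(107/28) ≈ 0.0707.
C₀ = D/Vd = 2288/85 ≈ 26.918 μg/mL.
Before the 5th dose, 4 doses have been given. Superposition: Cmin = C₀·(f + f² + … + f^4).
≈ 26.918 × (0.0707 + 0.0050 + 0.0004 + 0.0000) ≈ 26.918 × 0.0761 ≈ 2.048 μg/mL.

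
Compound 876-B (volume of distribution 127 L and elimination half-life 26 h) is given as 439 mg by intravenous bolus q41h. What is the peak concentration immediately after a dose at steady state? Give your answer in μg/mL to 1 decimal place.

k = ln2/t½ = ln2/26 ≈ 0.026660 h⁻¹; fraction remaining f = e^(−kτ) = e^(−0.026660×41) ≈ 0.3352.
Accumulation ratio R = 1/(1 − f) ≈ 1/0.6648 ≈ 1.5042.
Each bolus raises the concentration by D/Vd = 439/127 ≈ 3.457 μg/mL.
Steady-state peak Cmax,ss = C₀·R ≈ 3.457 × 1.5042 ≈ 5.200 μg/mL.

5.2 μg/mL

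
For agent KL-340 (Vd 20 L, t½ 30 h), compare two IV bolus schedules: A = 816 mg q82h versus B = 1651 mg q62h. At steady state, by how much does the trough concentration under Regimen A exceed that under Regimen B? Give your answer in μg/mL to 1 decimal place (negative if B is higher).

Regimen A: f = (1/2)^(82/30) ≈ 0.1504; Cmin,ss = (816/20)·f/(1−f) ≈ 7.223 μg/mL.
Regimen B: f = (1/2)^(62/30) ≈ 0.2387; Cmin,ss = (1651/20)·f/(1−f) ≈ 25.883 μg/mL.
Difference ≈ 7.223 − 25.883 ≈ -18.660 μg/mL.

-18.7 μg/mL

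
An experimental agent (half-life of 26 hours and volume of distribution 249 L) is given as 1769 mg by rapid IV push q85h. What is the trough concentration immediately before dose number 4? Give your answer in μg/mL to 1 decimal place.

f = (1/2)^(τ/t½) = (1/2)^(85/26) ≈ 0.1037.
C₀ = D/Vd = 1769/249 ≈ 7.104 μg/mL.
Before the 4th dose, 3 doses have been given. Superposition: Cmin = C₀·(f + f² + … + f^3).
≈ 7.104 × (0.1037 + 0.0108 + 0.0011) ≈ 7.104 × 0.1156 ≈ 0.821 μg/mL.

0.8 μg/mL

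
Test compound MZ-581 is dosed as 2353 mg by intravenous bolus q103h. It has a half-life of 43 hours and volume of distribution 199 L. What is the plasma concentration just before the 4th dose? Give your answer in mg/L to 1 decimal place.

f = (1/2)^(τ/t½) = (1/2)^(103/43) ≈ 0.1901.
C₀ = D/Vd = 2353/199 ≈ 11.824 mg/L.
Before the 4th dose, 3 doses have been given. Superposition: Cmin = C₀·(f + f² + … + f^3).
≈ 11.824 × (0.1901 + 0.0361 + 0.0069) ≈ 11.824 × 0.2331 ≈ 2.756 mg/L.

2.8 mg/L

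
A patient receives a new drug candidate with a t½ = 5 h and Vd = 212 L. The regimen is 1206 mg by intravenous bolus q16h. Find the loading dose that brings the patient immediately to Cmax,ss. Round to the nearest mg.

f = (1/2)^(16/5) ≈ 0.108819; accumulation ratio R = 1/(1−f) ≈ 1.12211.
Loading dose to hit Cmax,ss on first dose: D_load = D_maint·R ≈ 1206 × 1.12211 ≈ 1353.26 mg.

1353 mg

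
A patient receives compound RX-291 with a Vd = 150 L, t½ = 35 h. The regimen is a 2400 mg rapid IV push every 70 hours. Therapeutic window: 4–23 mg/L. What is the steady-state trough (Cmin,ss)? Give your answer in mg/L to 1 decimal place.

5.3 mg/L

The dosing interval is 2 half-lives, so f = 2^(−2) = 0.25.
Accumulation ratio R = 1/(1 − f) = 1/0.75 = 4/3.
Single-dose peak C₀ = D/Vd = 2400/150 = 16 mg/L.
Steady-state peak Cmax,ss = C₀·R = 16 × 4/3 ≈ 21.333 mg/L.
Steady-state trough Cmin,ss = Cmax,ss·f ≈ 21.333 × 0.25 ≈ 5.333 mg/L.
Trough 5.3 mg/L vs MEC 4 mg/L: adequate.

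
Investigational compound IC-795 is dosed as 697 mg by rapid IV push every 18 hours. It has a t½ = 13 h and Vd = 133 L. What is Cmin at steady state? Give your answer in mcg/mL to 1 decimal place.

τ/t½ = 18/13 ≈ 1.3846, so fraction remaining f = (1/2)^(18/13) ≈ 0.3830.
Each bolus raises the concentration by D/Vd = 697/133 ≈ 5.241 mcg/mL.
Steady-state trough Cmin,ss = C₀·f/(1−f) ≈ 5.241 × 0.3830/0.6170 ≈ 3.253 mcg/mL.

3.3 mcg/mL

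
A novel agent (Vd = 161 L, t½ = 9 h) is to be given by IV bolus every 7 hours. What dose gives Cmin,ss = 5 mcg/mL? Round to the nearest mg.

τ/t½ = 7/9 ≈ 0.77778, so f = (1/2)^(7/9) ≈ 0.583265.
Cmin,ss = (D/Vd)·f/(1−f), so D = Cmin,ss·Vd·(1−f)/f.
D = 5 × 161 × (1−f)/f ≈ 5 × 161 × 0.71449 ≈ 575.16 mg.

575 mg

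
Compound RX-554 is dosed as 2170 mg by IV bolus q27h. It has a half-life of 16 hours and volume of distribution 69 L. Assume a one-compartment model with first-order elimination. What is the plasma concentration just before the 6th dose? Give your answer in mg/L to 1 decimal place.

f = (1/2)^(τ/t½) = (1/2)^(27/16) ≈ 0.3105.
C₀ = D/Vd = 2170/69 ≈ 31.449 mg/L.
Before the 6th dose, 5 doses have been given. Superposition: Cmin = C₀·(f + f² + … + f^5).
≈ 31.449 × (0.3105 + 0.0964 + 0.0299 + 0.0093 + 0.0029) ≈ 31.449 × 0.4490 ≈ 14.121 mg/L.

14.1 mg/L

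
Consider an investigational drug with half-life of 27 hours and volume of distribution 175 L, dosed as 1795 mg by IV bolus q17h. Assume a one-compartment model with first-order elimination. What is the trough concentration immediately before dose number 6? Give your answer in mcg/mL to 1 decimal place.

16.6 mcg/mL

f = (1/2)^(τ/t½) = (1/2)^(17/27) ≈ 0.6463.
C₀ = D/Vd = 1795/175 ≈ 10.257 mcg/mL.
Before the 6th dose, 5 doses have been given. Superposition: Cmin = C₀·(f + f² + … + f^5).
≈ 10.257 × (0.6463 + 0.4177 + 0.2700 + 0.1745 + 0.1128) ≈ 10.257 × 1.6213 ≈ 16.630 mcg/mL.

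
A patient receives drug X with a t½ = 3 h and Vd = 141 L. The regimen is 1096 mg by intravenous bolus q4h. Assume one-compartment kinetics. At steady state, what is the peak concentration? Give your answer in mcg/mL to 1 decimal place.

Over one 4-h interval, 4/3 ≈ 1.3333 half-lives elapse, leaving f ≈ 0.3969 of each dose.
At steady state, accumulation factor R = 1/(1 − e^(−kτ)) ≈ 1.6581.
Single-dose peak C₀ = D/Vd = 1096/141 ≈ 7.773 mcg/mL.
Steady-state peak Cmax,ss = C₀·R ≈ 7.773 × 1.6581 ≈ 12.888 mcg/mL.

12.9 mcg/mL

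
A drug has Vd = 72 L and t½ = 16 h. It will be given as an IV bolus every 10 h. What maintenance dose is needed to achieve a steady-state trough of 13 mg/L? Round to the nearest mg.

τ/t½ = 10/16 ≈ 0.625, so f = (1/2)^(10/16) ≈ 0.648420.
Cmin,ss = (D/Vd)·f/(1−f), so D = Cmin,ss·Vd·(1−f)/f.
D = 13 × 72 × (1−f)/f ≈ 13 × 72 × 0.54221 ≈ 507.51 mg.

508 mg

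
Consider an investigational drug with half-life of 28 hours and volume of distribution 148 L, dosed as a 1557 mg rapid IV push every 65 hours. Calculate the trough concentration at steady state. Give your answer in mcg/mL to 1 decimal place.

2.6 mcg/mL

τ/t½ = 65/28 ≈ 2.3214, so fraction remaining f = (1/2)^(65/28) ≈ 0.2001.
Accumulation ratio R = 1/(1 − f) ≈ 1/0.7999 ≈ 1.2502.
Single-dose peak C₀ = D/Vd = 1557/148 ≈ 10.520 mcg/mL.
Steady-state peak Cmax,ss = C₀·R ≈ 10.520 × 1.2502 ≈ 13.152 mcg/mL.
Steady-state trough Cmin,ss = Cmax,ss·f ≈ 13.152 × 0.2001 ≈ 2.632 mcg/mL.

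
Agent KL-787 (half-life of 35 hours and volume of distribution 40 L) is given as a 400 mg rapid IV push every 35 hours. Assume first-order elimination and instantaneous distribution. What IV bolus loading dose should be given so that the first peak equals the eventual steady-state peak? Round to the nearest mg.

800 mg

f = (1/2)^(35/35) ≈ 0.500000; accumulation ratio R = 1/(1−f) ≈ 2.00000.
Loading dose to hit Cmax,ss on first dose: D_load = D_maint·R ≈ 400 × 2.00000 ≈ 800.00 mg.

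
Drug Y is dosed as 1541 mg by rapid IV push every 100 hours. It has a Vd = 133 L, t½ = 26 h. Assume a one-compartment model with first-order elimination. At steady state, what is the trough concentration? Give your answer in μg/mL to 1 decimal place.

Over one 100-h interval, 100/26 ≈ 3.8462 half-lives elapse, leaving f ≈ 0.0695 of each dose.
At steady state, accumulation factor R = 1/(1 − e^(−kτ)) ≈ 1.0747.
Single-dose peak C₀ = D/Vd = 1541/133 ≈ 11.586 μg/mL.
Steady-state peak Cmax,ss = C₀·R ≈ 11.586 × 1.0747 ≈ 12.451 μg/mL.
One interval later, Cmin,ss = Cmax,ss·e^(−kτ) ≈ 12.451 × 0.0695 ≈ 0.865 μg/mL.

0.9 μg/mL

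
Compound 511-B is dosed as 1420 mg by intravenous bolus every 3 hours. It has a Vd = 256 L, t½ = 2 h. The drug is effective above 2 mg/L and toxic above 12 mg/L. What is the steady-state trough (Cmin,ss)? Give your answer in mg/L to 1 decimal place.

τ/t½ = 3/2 ≈ 1.5, so fraction remaining f = (1/2)^(3/2) ≈ 0.3536.
Each bolus raises the concentration by D/Vd = 1420/256 ≈ 5.547 mg/L.
Steady-state trough Cmin,ss = C₀·f/(1−f) ≈ 5.547 × 0.3536/0.6464 ≈ 3.034 mg/L.
Trough 3.0 mg/L vs MEC 2 mg/L: adequate.

3.0 mg/L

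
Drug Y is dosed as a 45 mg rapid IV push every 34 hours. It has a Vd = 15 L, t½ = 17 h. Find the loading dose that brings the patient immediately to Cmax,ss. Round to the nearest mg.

f = (1/2)^(34/17) ≈ 0.250000; accumulation ratio R = 1/(1−f) ≈ 1.33333.
Loading dose to hit Cmax,ss on first dose: D_load = D_maint·R ≈ 45 × 1.33333 ≈ 60.00 mg.

60 mg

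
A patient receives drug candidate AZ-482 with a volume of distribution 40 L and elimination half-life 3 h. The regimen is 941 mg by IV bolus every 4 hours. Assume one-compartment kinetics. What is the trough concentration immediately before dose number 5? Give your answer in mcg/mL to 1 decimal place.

15.1 mcg/mL

f = (1/2)^(τ/t½) = (1/2)^(4/3) ≈ 0.3969.
C₀ = D/Vd = 941/40 ≈ 23.525 mcg/mL.
Before the 5th dose, 4 doses have been given. Superposition: Cmin = C₀·(f + f² + … + f^4).
≈ 23.525 × (0.3969 + 0.1575 + 0.0625 + 0.0248) ≈ 23.525 × 0.6417 ≈ 15.096 mcg/mL.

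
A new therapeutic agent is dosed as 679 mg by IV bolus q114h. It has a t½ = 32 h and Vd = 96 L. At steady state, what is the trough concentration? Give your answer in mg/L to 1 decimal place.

0.7 mg/L

k = ln2/t½ = ln2/32 ≈ 0.021661 h⁻¹; fraction remaining f = e^(−kτ) = e^(−0.021661×114) ≈ 0.0846.
Each bolus raises the concentration by D/Vd = 679/96 ≈ 7.073 mg/L.
Steady-state trough Cmin,ss = C₀·f/(1−f) ≈ 7.073 × 0.0846/0.9154 ≈ 0.654 mg/L.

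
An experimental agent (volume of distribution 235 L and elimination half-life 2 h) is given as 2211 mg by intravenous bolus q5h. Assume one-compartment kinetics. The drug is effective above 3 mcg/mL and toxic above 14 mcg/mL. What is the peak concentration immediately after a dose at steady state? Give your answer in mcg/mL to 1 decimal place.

k = ln2/t½ = ln2/2 ≈ 0.346574 h⁻¹; fraction remaining f = e^(−kτ) = e^(−0.346574×5) ≈ 0.1768.
Accumulation ratio R = 1/(1 − f) ≈ 1/0.8232 ≈ 1.2148.
Single-dose peak C₀ = D/Vd = 2211/235 ≈ 9.409 mcg/mL.
Cmax,ss = C₀/(1 − f) ≈ 9.409/0.8232 ≈ 11.430 mcg/mL.
Peak 11.4 mcg/mL vs MTC 14 mcg/mL: below toxic threshold.

11.4 mcg/mL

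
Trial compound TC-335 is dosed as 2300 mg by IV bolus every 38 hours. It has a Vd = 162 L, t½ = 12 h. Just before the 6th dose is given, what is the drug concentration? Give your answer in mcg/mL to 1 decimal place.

1.8 mcg/mL

f = (1/2)^(τ/t½) = (1/2)^(38/12) ≈ 0.1114.
C₀ = D/Vd = 2300/162 ≈ 14.198 mcg/mL.
Before the 6th dose, 5 doses have been given. Superposition: Cmin = C₀·(f + f² + … + f^5).
≈ 14.198 × (0.1114 + 0.0124 + 0.0014 + 0.0002 + 0.0000) ≈ 14.198 × 0.1254 ≈ 1.780 mcg/mL.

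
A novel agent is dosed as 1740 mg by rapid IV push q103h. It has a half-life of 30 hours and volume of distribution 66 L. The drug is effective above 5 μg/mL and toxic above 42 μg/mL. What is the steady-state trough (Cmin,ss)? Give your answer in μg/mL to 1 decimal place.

2.7 μg/mL

k = ln2/t½ = ln2/30 ≈ 0.023105 h⁻¹; fraction remaining f = e^(−kτ) = e^(−0.023105×103) ≈ 0.0926.
Each bolus raises the concentration by D/Vd = 1740/66 ≈ 26.364 μg/mL.
Steady-state trough Cmin,ss = C₀·f/(1−f) ≈ 26.364 × 0.0926/0.9074 ≈ 2.690 μg/mL.
Trough 2.7 μg/mL vs MEC 5 μg/mL: subtherapeutic.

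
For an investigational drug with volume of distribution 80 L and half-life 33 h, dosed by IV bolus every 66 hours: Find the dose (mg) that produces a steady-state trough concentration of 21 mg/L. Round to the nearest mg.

τ/t½ = 66/33 ≈ 2, so f = (1/2)^(66/33) ≈ 0.250000.
Cmin,ss = (D/Vd)·f/(1−f), so D = Cmin,ss·Vd·(1−f)/f.
D = 21 × 80 × (1−f)/f ≈ 21 × 80 × 3.00000 ≈ 5040.00 mg.

5040 mg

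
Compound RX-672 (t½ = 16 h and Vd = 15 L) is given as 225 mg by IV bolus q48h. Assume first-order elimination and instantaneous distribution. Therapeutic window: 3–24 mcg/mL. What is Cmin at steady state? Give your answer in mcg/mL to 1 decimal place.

The dosing interval is 3 half-lives, so f = 2^(−3) = 0.125.
Accumulation ratio R = 1/(1 − f) = 1/0.875 = 8/7.
Single-dose peak C₀ = D/Vd = 225/15 = 15 mcg/mL.
Steady-state peak Cmax,ss = C₀·R = 15 × 8/7 ≈ 17.143 mcg/mL.
Steady-state trough Cmin,ss = Cmax,ss·f ≈ 17.143 × 0.125 ≈ 2.143 mcg/mL.
Trough 2.1 mcg/mL vs MEC 3 mcg/mL: subtherapeutic.

2.1 mcg/mL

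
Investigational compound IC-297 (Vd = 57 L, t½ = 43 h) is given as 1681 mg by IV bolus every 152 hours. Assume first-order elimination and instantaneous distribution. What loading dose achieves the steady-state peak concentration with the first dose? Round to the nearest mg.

f = (1/2)^(152/43) ≈ 0.086277; accumulation ratio R = 1/(1−f) ≈ 1.09442.
Loading dose to hit Cmax,ss on first dose: D_load = D_maint·R ≈ 1681 × 1.09442 ≈ 1839.72 mg.

1840 mg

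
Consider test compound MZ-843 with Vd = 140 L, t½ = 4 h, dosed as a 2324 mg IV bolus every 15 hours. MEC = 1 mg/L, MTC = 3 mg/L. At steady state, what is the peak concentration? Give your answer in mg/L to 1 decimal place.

17.9 mg/L

Over one 15-h interval, 15/4 ≈ 3.75 half-lives elapse, leaving f ≈ 0.0743 of each dose.
At steady state, accumulation factor R = 1/(1 − e^(−kτ)) ≈ 1.0803.
Single-dose peak C₀ = D/Vd = 2324/140 ≈ 16.600 mg/L.
Steady-state peak Cmax,ss = C₀·R ≈ 16.600 × 1.0803 ≈ 17.933 mg/L.
Peak 17.9 mg/L vs MTC 3 mg/L: exceeds toxic threshold.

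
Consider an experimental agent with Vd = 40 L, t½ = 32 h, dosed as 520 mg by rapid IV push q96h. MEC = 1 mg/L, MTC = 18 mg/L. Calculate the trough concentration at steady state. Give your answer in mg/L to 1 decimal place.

1.9 mg/L

τ = 96 h = 3 half-lives, so f = (1/2)^3 = 0.125.
Accumulation ratio R = 1/(1 − f) = 1/0.875 = 8/7.
Single-dose peak C₀ = D/Vd = 520/40 = 13 mg/L.
Steady-state peak Cmax,ss = C₀·R = 13 × 8/7 ≈ 14.857 mg/L.
Steady-state trough Cmin,ss = Cmax,ss·f ≈ 14.857 × 0.125 ≈ 1.857 mg/L.
Trough 1.9 mg/L vs MEC 1 mg/L: adequate.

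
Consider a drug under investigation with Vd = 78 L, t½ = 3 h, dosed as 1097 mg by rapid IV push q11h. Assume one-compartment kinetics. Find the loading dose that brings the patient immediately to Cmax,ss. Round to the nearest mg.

1191 mg

f = (1/2)^(11/3) ≈ 0.078745; accumulation ratio R = 1/(1−f) ≈ 1.08548.
Loading dose to hit Cmax,ss on first dose: D_load = D_maint·R ≈ 1097 × 1.08548 ≈ 1190.77 mg.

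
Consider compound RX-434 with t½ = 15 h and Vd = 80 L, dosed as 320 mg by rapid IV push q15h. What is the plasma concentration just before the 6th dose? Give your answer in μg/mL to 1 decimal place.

f = (1/2)^(τ/t½) = (1/2)^(15/15) ≈ 0.5000.
C₀ = D/Vd = 320/80 ≈ 4.000 μg/mL.
Before the 6th dose, 5 doses have been given. Superposition: Cmin = C₀·(f + f² + … + f^5).
≈ 4.000 × (0.5000 + 0.2500 + 0.1250 + 0.0625 + 0.0313) ≈ 4.000 × 0.9688 ≈ 3.875 μg/mL.

3.9 μg/mL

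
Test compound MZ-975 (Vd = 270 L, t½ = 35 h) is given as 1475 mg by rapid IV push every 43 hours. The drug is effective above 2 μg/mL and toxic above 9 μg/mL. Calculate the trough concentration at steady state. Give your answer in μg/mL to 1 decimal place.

k = ln2/t½ = ln2/35 ≈ 0.019804 h⁻¹; fraction remaining f = e^(−kτ) = e^(−0.019804×43) ≈ 0.4267.
Accumulation ratio R = 1/(1 − f) ≈ 1/0.5733 ≈ 1.7443.
Each bolus raises the concentration by D/Vd = 1475/270 ≈ 5.463 μg/mL.
Cmax,ss = C₀/(1 − f) ≈ 5.463/0.5733 ≈ 9.529 μg/mL.
Steady-state trough Cmin,ss = Cmax,ss·f ≈ 9.529 × 0.4267 ≈ 4.066 μg/mL.
Trough 4.1 μg/mL vs MEC 2 μg/mL: adequate.

4.1 μg/mL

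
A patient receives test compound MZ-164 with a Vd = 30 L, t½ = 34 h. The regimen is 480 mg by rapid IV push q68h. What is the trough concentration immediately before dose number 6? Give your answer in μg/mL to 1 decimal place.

f = (1/2)^(τ/t½) = (1/2)^(68/34) ≈ 0.2500.
C₀ = D/Vd = 480/30 ≈ 16.000 μg/mL.
Before the 6th dose, 5 doses have been given. Superposition: Cmin = C₀·(f + f² + … + f^5).
≈ 16.000 × (0.2500 + 0.0625 + 0.0156 + 0.0039 + 0.0010) ≈ 16.000 × 0.3330 ≈ 5.328 μg/mL.

5.3 μg/mL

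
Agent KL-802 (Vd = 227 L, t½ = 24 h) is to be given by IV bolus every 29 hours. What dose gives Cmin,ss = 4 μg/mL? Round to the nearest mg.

τ/t½ = 29/24 ≈ 1.2083, so f = (1/2)^(29/24) ≈ 0.432768.
Cmin,ss = (D/Vd)·f/(1−f), so D = Cmin,ss·Vd·(1−f)/f.
D = 4 × 227 × (1−f)/f ≈ 4 × 227 × 1.31071 ≈ 1190.12 mg.

1190 mg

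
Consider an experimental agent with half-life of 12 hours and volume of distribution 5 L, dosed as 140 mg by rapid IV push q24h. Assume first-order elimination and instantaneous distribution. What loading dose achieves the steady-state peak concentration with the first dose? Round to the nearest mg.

f = (1/2)^(24/12) ≈ 0.250000; accumulation ratio R = 1/(1−f) ≈ 1.33333.
Loading dose to hit Cmax,ss on first dose: D_load = D_maint·R ≈ 140 × 1.33333 ≈ 186.67 mg.

187 mg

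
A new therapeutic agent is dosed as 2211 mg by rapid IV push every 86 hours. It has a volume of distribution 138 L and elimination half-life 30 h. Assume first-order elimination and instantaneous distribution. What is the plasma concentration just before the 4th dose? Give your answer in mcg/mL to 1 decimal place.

f = (1/2)^(τ/t½) = (1/2)^(86/30) ≈ 0.1371.
C₀ = D/Vd = 2211/138 ≈ 16.022 mcg/mL.
Before the 4th dose, 3 doses have been given. Superposition: Cmin = C₀·(f + f² + … + f^3).
≈ 16.022 × (0.1371 + 0.0188 + 0.0026) ≈ 16.022 × 0.1585 ≈ 2.539 mcg/mL.

2.5 mcg/mL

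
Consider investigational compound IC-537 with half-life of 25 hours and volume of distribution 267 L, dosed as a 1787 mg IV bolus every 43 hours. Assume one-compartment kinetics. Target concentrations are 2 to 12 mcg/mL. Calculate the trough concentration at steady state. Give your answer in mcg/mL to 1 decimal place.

τ/t½ = 43/25 ≈ 1.72, so fraction remaining f = (1/2)^(43/25) ≈ 0.3035.
At steady state, accumulation factor R = 1/(1 − e^(−kτ)) ≈ 1.4358.
Single-dose peak C₀ = D/Vd = 1787/267 ≈ 6.693 mcg/mL.
Cmax,ss = C₀/(1 − f) ≈ 6.693/0.6965 ≈ 9.609 mcg/mL.
One interval later, Cmin,ss = Cmax,ss·e^(−kτ) ≈ 9.609 × 0.3035 ≈ 2.916 mcg/mL.
Trough 2.9 mcg/mL vs MEC 2 mcg/mL: adequate.

2.9 mcg/mL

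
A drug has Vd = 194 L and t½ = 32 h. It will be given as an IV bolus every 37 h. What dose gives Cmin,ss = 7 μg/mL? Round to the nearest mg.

τ/t½ = 37/32 ≈ 1.1562, so f = (1/2)^(37/32) ≈ 0.448677.
Cmin,ss = (D/Vd)·f/(1−f), so D = Cmin,ss·Vd·(1−f)/f.
D = 7 × 194 × (1−f)/f ≈ 7 × 194 × 1.22877 ≈ 1668.67 mg.

1669 mg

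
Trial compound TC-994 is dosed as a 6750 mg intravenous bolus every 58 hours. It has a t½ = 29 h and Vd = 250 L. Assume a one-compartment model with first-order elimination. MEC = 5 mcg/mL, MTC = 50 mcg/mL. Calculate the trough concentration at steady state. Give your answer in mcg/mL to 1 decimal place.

τ = 58 h = 2 half-lives, so f = (1/2)^2 = 0.25.
At steady state, R = 1/(1 − 0.25) = 4/3.
Single-dose peak C₀ = D/Vd = 6750/250 = 27 mcg/mL.
Steady-state peak Cmax,ss = C₀·R = 27 × 4/3 ≈ 36.000 mcg/mL.
Steady-state trough Cmin,ss = Cmax,ss·f ≈ 36.000 × 0.25 ≈ 9.000 mcg/mL.
Trough 9.0 mcg/mL vs MEC 5 mcg/mL: adequate.

9.0 mcg/mL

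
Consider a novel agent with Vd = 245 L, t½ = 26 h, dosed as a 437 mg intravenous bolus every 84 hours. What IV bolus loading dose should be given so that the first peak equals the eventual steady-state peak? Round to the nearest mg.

489 mg

f = (1/2)^(84/26) ≈ 0.106523; accumulation ratio R = 1/(1−f) ≈ 1.11922.
Loading dose to hit Cmax,ss on first dose: D_load = D_maint·R ≈ 437 × 1.11922 ≈ 489.10 mg.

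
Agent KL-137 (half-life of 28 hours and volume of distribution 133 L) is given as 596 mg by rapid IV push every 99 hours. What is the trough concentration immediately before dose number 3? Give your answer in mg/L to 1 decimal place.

0.4 mg/L

f = (1/2)^(τ/t½) = (1/2)^(99/28) ≈ 0.0862.
C₀ = D/Vd = 596/133 ≈ 4.481 mg/L.
Before the 3rd dose, 2 doses have been given. Superposition: Cmin = C₀·(f + f²).
≈ 4.481 × (0.0862 + 0.0074) ≈ 4.481 × 0.0936 ≈ 0.419 mg/L.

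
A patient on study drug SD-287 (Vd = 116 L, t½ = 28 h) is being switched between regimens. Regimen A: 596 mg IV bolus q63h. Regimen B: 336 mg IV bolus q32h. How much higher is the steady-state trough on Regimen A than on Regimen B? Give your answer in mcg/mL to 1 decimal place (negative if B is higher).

-1.0 mcg/mL

Regimen A: f = (1/2)^(63/28) ≈ 0.2102; Cmin,ss = (596/116)·f/(1−f) ≈ 1.367 mcg/mL.
Regimen B: f = (1/2)^(32/28) ≈ 0.4529; Cmin,ss = (336/116)·f/(1−f) ≈ 2.398 mcg/mL.
Difference ≈ 1.367 − 2.398 ≈ -1.031 mcg/mL.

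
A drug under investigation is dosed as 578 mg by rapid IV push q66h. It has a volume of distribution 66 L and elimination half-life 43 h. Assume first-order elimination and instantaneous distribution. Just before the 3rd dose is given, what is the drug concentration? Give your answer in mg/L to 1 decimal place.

f = (1/2)^(τ/t½) = (1/2)^(66/43) ≈ 0.3451.
C₀ = D/Vd = 578/66 ≈ 8.758 mg/L.
Before the 3rd dose, 2 doses have been given. Superposition: Cmin = C₀·(f + f²).
≈ 8.758 × (0.3451 + 0.1191) ≈ 8.758 × 0.4642 ≈ 4.065 mg/L.

4.1 mg/L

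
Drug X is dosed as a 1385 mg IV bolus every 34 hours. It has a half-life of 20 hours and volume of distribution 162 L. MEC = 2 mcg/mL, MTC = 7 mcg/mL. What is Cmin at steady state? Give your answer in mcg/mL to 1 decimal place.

k = ln2/t½ = ln2/20 ≈ 0.034657 h⁻¹; fraction remaining f = e^(−kτ) = e^(−0.034657×34) ≈ 0.3078.
Each bolus raises the concentration by D/Vd = 1385/162 ≈ 8.549 mcg/mL.
Steady-state trough Cmin,ss = C₀·f/(1−f) ≈ 8.549 × 0.3078/0.6922 ≈ 3.801 mcg/mL.
Trough 3.8 mcg/mL vs MEC 2 mcg/mL: adequate.

3.8 mcg/mL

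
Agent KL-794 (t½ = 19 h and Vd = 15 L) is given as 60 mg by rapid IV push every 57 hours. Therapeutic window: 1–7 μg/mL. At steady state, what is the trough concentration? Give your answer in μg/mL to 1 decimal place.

0.6 μg/mL

The dosing interval is 3 half-lives, so f = 2^(−3) = 0.125.
Accumulation ratio R = 1/(1 − f) = 1/0.875 = 8/7.
Single-dose peak C₀ = D/Vd = 60/15 = 4 μg/mL.
Steady-state peak Cmax,ss = C₀·R = 4 × 8/7 ≈ 4.571 μg/mL.
Steady-state trough Cmin,ss = Cmax,ss·f ≈ 4.571 × 0.125 ≈ 0.571 μg/mL.
Trough 0.6 μg/mL vs MEC 1 μg/mL: subtherapeutic.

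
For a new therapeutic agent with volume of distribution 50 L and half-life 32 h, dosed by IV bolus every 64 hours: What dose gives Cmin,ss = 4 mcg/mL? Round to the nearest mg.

600 mg

τ/t½ = 64/32 ≈ 2, so f = (1/2)^(64/32) ≈ 0.250000.
Cmin,ss = (D/Vd)·f/(1−f), so D = Cmin,ss·Vd·(1−f)/f.
D = 4 × 50 × (1−f)/f ≈ 4 × 50 × 3.00000 ≈ 600.00 mg.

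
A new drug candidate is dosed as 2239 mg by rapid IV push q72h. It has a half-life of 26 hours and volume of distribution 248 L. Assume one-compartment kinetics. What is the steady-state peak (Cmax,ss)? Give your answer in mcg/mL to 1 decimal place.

10.6 mcg/mL

Over one 72-h interval, 72/26 ≈ 2.7692 half-lives elapse, leaving f ≈ 0.1467 of each dose.
At steady state, accumulation factor R = 1/(1 − e^(−kτ)) ≈ 1.1719.
Single-dose peak C₀ = D/Vd = 2239/248 ≈ 9.028 mcg/mL.
Cmax,ss = C₀/(1 − f) ≈ 9.028/0.8533 ≈ 10.580 mcg/mL.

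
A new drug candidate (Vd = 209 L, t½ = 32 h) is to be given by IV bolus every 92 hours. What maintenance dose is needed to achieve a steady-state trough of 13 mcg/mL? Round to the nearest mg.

τ/t½ = 92/32 ≈ 2.875, so f = (1/2)^(92/32) ≈ 0.136313.
Cmin,ss = (D/Vd)·f/(1−f), so D = Cmin,ss·Vd·(1−f)/f.
D = 13 × 209 × (1−f)/f ≈ 13 × 209 × 6.33606 ≈ 17215.08 mg.

17215 mg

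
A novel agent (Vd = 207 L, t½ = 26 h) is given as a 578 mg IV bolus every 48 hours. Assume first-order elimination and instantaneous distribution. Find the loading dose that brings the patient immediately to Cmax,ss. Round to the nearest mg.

f = (1/2)^(48/26) ≈ 0.278133; accumulation ratio R = 1/(1−f) ≈ 1.38530.
Loading dose to hit Cmax,ss on first dose: D_load = D_maint·R ≈ 578 × 1.38530 ≈ 800.70 mg.

801 mg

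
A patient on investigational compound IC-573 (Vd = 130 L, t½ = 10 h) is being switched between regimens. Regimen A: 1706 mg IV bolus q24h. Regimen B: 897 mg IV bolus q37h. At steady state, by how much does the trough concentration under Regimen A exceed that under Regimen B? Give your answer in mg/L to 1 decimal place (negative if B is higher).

2.5 mg/L

Regimen A: f = (1/2)^(24/10) ≈ 0.1895; Cmin,ss = (1706/130)·f/(1−f) ≈ 3.068 mg/L.
Regimen B: f = (1/2)^(37/10) ≈ 0.0769; Cmin,ss = (897/130)·f/(1−f) ≈ 0.575 mg/L.
Difference ≈ 3.068 − 0.575 ≈ 2.493 mg/L.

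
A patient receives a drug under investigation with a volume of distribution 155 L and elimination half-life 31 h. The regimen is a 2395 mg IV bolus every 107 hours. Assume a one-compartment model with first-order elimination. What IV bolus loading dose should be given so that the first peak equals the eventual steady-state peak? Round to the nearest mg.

2636 mg

f = (1/2)^(107/31) ≈ 0.091403; accumulation ratio R = 1/(1−f) ≈ 1.10060.
Loading dose to hit Cmax,ss on first dose: D_load = D_maint·R ≈ 2395 × 1.10060 ≈ 2635.94 mg.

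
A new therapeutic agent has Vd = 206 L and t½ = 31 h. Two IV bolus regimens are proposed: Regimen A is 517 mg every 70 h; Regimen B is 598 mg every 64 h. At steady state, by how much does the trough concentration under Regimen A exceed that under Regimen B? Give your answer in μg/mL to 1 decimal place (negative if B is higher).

Regimen A: f = (1/2)^(70/31) ≈ 0.2091; Cmin,ss = (517/206)·f/(1−f) ≈ 0.664 μg/mL.
Regimen B: f = (1/2)^(64/31) ≈ 0.2391; Cmin,ss = (598/206)·f/(1−f) ≈ 0.912 μg/mL.
Difference ≈ 0.664 − 0.912 ≈ -0.248 μg/mL.

-0.2 μg/mL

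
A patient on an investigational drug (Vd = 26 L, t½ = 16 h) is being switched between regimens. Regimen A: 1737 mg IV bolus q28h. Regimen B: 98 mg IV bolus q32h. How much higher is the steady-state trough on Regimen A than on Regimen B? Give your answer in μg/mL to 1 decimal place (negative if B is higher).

Regimen A: f = (1/2)^(28/16) ≈ 0.2973; Cmin,ss = (1737/26)·f/(1−f) ≈ 28.265 μg/mL.
Regimen B: f = (1/2)^(32/16) ≈ 0.2500; Cmin,ss = (98/26)·f/(1−f) ≈ 1.256 μg/mL.
Difference ≈ 28.265 − 1.256 ≈ 27.009 μg/mL.

27.0 μg/mL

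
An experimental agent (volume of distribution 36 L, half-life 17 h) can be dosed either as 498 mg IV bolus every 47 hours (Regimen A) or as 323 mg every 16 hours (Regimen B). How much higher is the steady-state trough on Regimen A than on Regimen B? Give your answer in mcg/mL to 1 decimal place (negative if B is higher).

Regimen A: f = (1/2)^(47/17) ≈ 0.1471; Cmin,ss = (498/36)·f/(1−f) ≈ 2.386 mcg/mL.
Regimen B: f = (1/2)^(16/17) ≈ 0.5208; Cmin,ss = (323/36)·f/(1−f) ≈ 9.751 mcg/mL.
Difference ≈ 2.386 − 9.751 ≈ -7.365 mcg/mL.

-7.4 mcg/mL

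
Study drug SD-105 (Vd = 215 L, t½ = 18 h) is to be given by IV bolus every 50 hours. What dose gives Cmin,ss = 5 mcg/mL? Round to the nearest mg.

6297 mg

τ/t½ = 50/18 ≈ 2.7778, so f = (1/2)^(50/18) ≈ 0.145816.
Cmin,ss = (D/Vd)·f/(1−f), so D = Cmin,ss·Vd·(1−f)/f.
D = 5 × 215 × (1−f)/f ≈ 5 × 215 × 5.85796 ≈ 6297.31 mg.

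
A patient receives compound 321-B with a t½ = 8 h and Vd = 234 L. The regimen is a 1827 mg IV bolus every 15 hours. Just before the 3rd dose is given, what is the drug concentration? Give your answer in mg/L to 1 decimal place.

2.7 mg/L

f = (1/2)^(τ/t½) = (1/2)^(15/8) ≈ 0.2726.
C₀ = D/Vd = 1827/234 ≈ 7.808 mg/L.
Before the 3rd dose, 2 doses have been given. Superposition: Cmin = C₀·(f + f²).
≈ 7.808 × (0.2726 + 0.0743) ≈ 7.808 × 0.3469 ≈ 2.709 mg/L.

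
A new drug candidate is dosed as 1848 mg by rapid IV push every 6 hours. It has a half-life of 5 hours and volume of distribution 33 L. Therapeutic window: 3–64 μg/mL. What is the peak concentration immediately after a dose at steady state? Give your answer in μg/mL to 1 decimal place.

99.2 μg/mL

τ/t½ = 6/5 ≈ 1.2, so fraction remaining f = (1/2)^(6/5) ≈ 0.4353.
Accumulation ratio R = 1/(1 − f) ≈ 1/0.5647 ≈ 1.7709.
Single-dose peak C₀ = D/Vd = 1848/33 ≈ 56.000 μg/mL.
Steady-state peak Cmax,ss = C₀·R ≈ 56.000 × 1.7709 ≈ 99.170 μg/mL.
Peak 99.2 μg/mL vs MTC 64 μg/mL: exceeds toxic threshold.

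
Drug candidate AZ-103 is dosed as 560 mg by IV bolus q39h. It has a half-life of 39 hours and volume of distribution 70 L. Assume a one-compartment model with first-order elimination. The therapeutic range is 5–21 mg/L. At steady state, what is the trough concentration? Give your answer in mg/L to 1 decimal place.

8.0 mg/L

The dosing interval is 1 half-life, so f = 2^(−1) = 0.5.
At steady state, R = 1/(1 − 0.5) = 2/1.
Single-dose peak C₀ = D/Vd = 560/70 = 8 mg/L.
Steady-state peak Cmax,ss = C₀·R = 8 × 2/1 ≈ 16.000 mg/L.
Steady-state trough Cmin,ss = Cmax,ss·f ≈ 16.000 × 0.5 ≈ 8.000 mg/L.
Trough 8.0 mg/L vs MEC 5 mg/L: adequate.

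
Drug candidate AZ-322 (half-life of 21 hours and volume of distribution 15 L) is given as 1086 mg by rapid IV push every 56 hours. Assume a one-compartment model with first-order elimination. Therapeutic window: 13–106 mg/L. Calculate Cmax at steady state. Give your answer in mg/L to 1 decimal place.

85.9 mg/L

k = ln2/t½ = ln2/21 ≈ 0.033007 h⁻¹; fraction remaining f = e^(−kτ) = e^(−0.033007×56) ≈ 0.1575.
At steady state, accumulation factor R = 1/(1 − e^(−kτ)) ≈ 1.1869.
Each bolus raises the concentration by D/Vd = 1086/15 ≈ 72.400 mg/L.
Cmax,ss = C₀/(1 − f) ≈ 72.400/0.8425 ≈ 85.935 mg/L.
Peak 85.9 mg/L vs MTC 106 mg/L: below toxic threshold.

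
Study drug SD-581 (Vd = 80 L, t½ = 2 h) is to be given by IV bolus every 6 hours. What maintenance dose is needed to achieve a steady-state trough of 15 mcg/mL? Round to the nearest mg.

8400 mg

τ/t½ = 6/2 ≈ 3, so f = (1/2)^(6/2) ≈ 0.125000.
Cmin,ss = (D/Vd)·f/(1−f), so D = Cmin,ss·Vd·(1−f)/f.
D = 15 × 80 × (1−f)/f ≈ 15 × 80 × 7.00000 ≈ 8400.00 mg.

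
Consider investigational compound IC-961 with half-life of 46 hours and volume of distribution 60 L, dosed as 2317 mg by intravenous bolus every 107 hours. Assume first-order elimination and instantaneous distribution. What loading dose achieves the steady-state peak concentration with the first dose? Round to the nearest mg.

f = (1/2)^(107/46) ≈ 0.199424; accumulation ratio R = 1/(1−f) ≈ 1.24910.
Loading dose to hit Cmax,ss on first dose: D_load = D_maint·R ≈ 2317 × 1.24910 ≈ 2894.16 mg.

2894 mg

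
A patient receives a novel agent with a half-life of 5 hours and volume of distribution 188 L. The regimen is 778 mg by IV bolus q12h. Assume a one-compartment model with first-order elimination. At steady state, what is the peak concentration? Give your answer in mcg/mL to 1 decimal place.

τ/t½ = 12/5 ≈ 2.4, so fraction remaining f = (1/2)^(12/5) ≈ 0.1895.
Accumulation ratio R = 1/(1 − f) ≈ 1/0.8105 ≈ 1.2338.
Each bolus raises the concentration by D/Vd = 778/188 ≈ 4.138 mcg/mL.
Steady-state peak Cmax,ss = C₀·R ≈ 4.138 × 1.2338 ≈ 5.105 mcg/mL.

5.1 mcg/mL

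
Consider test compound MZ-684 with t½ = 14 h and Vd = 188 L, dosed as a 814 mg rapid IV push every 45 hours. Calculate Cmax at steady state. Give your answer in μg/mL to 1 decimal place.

τ/t½ = 45/14 ≈ 3.2143, so fraction remaining f = (1/2)^(45/14) ≈ 0.1077.
At steady state, accumulation factor R = 1/(1 − e^(−kτ)) ≈ 1.1207.
Single-dose peak C₀ = D/Vd = 814/188 ≈ 4.330 μg/mL.
Steady-state peak Cmax,ss = C₀·R ≈ 4.330 × 1.1207 ≈ 4.853 μg/mL.

4.9 μg/mL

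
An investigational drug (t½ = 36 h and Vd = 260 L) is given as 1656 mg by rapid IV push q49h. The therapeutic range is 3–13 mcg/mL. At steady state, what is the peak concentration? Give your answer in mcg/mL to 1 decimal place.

Over one 49-h interval, 49/36 ≈ 1.3611 half-lives elapse, leaving f ≈ 0.3893 of each dose.
At steady state, accumulation factor R = 1/(1 − e^(−kτ)) ≈ 1.6375.
Single-dose peak C₀ = D/Vd = 1656/260 ≈ 6.369 mcg/mL.
Steady-state peak Cmax,ss = C₀·R ≈ 6.369 × 1.6375 ≈ 10.429 mcg/mL.
Peak 10.4 mcg/mL vs MTC 13 mcg/mL: below toxic threshold.

10.4 mcg/mL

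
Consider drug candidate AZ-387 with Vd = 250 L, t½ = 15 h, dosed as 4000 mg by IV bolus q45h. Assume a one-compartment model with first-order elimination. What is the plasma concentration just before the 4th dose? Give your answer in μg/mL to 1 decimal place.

2.3 μg/mL

f = (1/2)^(τ/t½) = (1/2)^(45/15) ≈ 0.1250.
C₀ = D/Vd = 4000/250 ≈ 16.000 μg/mL.
Before the 4th dose, 3 doses have been given. Superposition: Cmin = C₀·(f + f² + … + f^3).
≈ 16.000 × (0.1250 + 0.0156 + 0.0020) ≈ 16.000 × 0.1426 ≈ 2.282 μg/mL.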